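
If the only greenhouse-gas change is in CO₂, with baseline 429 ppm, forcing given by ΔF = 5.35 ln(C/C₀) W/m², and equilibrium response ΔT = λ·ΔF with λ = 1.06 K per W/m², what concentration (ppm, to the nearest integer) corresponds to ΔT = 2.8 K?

C ≈ 703 ppm

Required forcing: ΔF = ΔT/λ = 2.8/1.06 = 2.6415 W/m².
Then ln(C/429) = ΔF/5.35 = 2.6415/5.35 = 0.49374.
So C = 429 × e^0.49374 = 429 × 1.63843 = 702.89 ppm.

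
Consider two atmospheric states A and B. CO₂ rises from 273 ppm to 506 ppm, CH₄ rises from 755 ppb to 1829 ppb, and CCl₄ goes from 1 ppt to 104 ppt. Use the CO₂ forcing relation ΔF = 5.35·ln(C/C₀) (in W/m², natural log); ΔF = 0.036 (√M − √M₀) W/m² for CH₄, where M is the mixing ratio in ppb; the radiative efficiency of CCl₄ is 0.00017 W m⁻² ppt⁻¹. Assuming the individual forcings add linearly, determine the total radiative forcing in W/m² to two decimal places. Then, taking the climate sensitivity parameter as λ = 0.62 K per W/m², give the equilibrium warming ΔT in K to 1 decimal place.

ΔF = 3.87 W/m²; ΔT = 2.4 K

CO₂: 5.35 × ln(506/273) = 5.35 × ln(1.85348) = 5.35 × 0.61706 = 3.3013 W/m².
CH₄: 0.036 × (√1829 − √755) = 0.036 × (42.7668 − 27.4773) = 0.036 × 15.2895 = 0.5504 W/m².
CCl₄: ΔF = 0.00017 × (104 − 1) = 0.00017 × 103 = 0.0175 W/m².
Total ΔF = 3.3013 + 0.5504 + 0.0175 = 3.8692 W/m².
ΔT = λ ΔF = 0.62 × 3.87 = 2.3994 K.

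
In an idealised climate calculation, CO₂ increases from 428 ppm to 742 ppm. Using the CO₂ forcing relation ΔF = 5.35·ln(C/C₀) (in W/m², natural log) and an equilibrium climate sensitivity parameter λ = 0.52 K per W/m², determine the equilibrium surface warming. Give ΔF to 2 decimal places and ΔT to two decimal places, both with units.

ΔF = 2.94 W/m²; ΔT = 1.53 K

CO₂: 5.35 × ln(742/428) = 5.35 × ln(1.73364) = 5.35 × 0.55022 = 2.9437 W/m².
ΔT = λ ΔF = 0.52 × 2.94 = 1.5288 K.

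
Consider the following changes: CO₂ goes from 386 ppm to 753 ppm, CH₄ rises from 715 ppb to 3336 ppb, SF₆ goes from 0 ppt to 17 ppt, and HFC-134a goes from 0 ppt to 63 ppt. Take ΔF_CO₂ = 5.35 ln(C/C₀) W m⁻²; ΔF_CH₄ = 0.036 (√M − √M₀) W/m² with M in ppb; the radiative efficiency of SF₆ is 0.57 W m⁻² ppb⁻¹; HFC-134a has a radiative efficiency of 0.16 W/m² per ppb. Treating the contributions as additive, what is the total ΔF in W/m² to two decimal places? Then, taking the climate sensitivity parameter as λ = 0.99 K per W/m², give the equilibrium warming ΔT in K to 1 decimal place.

CO₂: 5.35 × ln(753/386) = 5.35 × ln(1.95078) = 5.35 × 0.66823 = 3.5750 W/m².
CH₄: 0.036 × (√3336 − √715) = 0.036 × (57.7581 − 26.7395) = 0.036 × 31.0186 = 1.1167 W/m².
SF₆: Δ = 17 − 0 = 17 ppt = 0.017 ppb; ΔF = 0.57 × 0.017 = 0.0097 W/m².
HFC-134a: Δ = 63 − 0 = 63 ppt = 0.063 ppb; ΔF = 0.16 × 0.063 = 0.0101 W/m².
Total ΔF = 3.5750 + 1.1167 + 0.0097 + 0.0101 = 4.7115 W/m².
ΔT = λ ΔF = 0.99 × 4.71 = 4.6629 K.

ΔF = 4.71 W/m²; ΔT = 4.7 K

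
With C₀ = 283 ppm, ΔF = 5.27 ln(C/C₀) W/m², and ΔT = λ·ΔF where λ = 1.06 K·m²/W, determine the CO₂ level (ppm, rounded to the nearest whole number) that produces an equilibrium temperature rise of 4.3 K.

C ≈ 611 ppm

Required forcing: ΔF = ΔT/λ = 4.3/1.06 = 4.0566 W/m².
Then ln(C/283) = ΔF/5.27 = 4.0566/5.27 = 0.76975.
So C = 283 × e^0.76975 = 283 × 2.15923 = 611.06 ppm.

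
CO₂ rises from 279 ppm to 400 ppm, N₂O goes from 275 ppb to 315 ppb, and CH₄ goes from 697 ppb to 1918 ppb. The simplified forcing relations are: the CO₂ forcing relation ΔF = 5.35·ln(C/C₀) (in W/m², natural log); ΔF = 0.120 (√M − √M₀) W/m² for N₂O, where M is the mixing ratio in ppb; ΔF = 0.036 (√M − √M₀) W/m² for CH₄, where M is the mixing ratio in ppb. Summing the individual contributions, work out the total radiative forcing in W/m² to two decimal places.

ΔF = 2.69 W/m²

CO₂: 5.35 × ln(400/279) = 5.35 × ln(1.43369) = 5.35 × 0.36025 = 1.9273 W/m².
N₂O: 0.120 × (√315 − √275) = 0.120 × (17.7482 − 16.5831) = 0.120 × 1.1651 = 0.1398 W/m².
CH₄: 0.036 × (√1918 − √697) = 0.036 × (43.7950 − 26.4008) = 0.036 × 17.3942 = 0.6262 W/m².
Total ΔF = 1.9273 + 0.1398 + 0.6262 = 2.6933 W/m².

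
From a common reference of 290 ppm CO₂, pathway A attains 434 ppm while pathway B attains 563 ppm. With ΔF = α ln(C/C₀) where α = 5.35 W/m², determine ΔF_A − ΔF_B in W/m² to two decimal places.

ΔF_A − ΔF_B = -1.39 W/m²

ΔF_A = 5.35 ln(434/290) = 5.35 × 0.40316 = 2.1569 W/m².
ΔF_B = 5.35 ln(563/290) = 5.35 × 0.66340 = 3.5492 W/m².
Difference: 2.1569 − 3.5492 = -1.3923 W/m².
(Equivalently, ΔF_A − ΔF_B = 5.35 ln(434/563) = 5.35 × -0.26024 = -1.3923 W/m².)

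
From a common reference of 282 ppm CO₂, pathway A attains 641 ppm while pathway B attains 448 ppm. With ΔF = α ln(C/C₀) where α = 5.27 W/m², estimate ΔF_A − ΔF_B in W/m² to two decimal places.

ΔF_A − ΔF_B = 1.89 W/m²

ΔF_A = 5.27 ln(641/282) = 5.27 × 0.82112 = 4.3273 W/m².
ΔF_B = 5.27 ln(448/282) = 5.27 × 0.46289 = 2.4394 W/m².
Difference: 4.3273 − 2.4394 = 1.8879 W/m².
(Equivalently, ΔF_A − ΔF_B = 5.27 ln(641/448) = 5.27 × 0.35824 = 1.8879 W/m².)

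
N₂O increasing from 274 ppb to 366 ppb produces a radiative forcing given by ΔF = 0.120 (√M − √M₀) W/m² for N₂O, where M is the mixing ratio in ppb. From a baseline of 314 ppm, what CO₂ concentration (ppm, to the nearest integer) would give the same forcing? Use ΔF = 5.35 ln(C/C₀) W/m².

N₂O forcing: 0.120 × (√366 − √274) = 0.120 × (19.1311 − 16.5529) = 0.120 × 2.5782 = 0.30938 W/m².
Set 5.35 ln(C/314) = 0.30938: ln(C/314) = 0.30938/5.35 = 0.05783, so C = 314 × e^0.05783 = 314 × 1.05953 = 332.69 ppm.

C ≈ 333 ppm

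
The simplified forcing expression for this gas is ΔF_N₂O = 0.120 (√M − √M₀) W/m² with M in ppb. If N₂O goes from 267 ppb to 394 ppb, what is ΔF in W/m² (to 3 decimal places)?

ΔF = 0.421 W/m²

N₂O: 0.120 × (√394 − √267) = 0.120 × (19.8494 − 16.3401) = 0.120 × 3.5093 = 0.4211 W/m².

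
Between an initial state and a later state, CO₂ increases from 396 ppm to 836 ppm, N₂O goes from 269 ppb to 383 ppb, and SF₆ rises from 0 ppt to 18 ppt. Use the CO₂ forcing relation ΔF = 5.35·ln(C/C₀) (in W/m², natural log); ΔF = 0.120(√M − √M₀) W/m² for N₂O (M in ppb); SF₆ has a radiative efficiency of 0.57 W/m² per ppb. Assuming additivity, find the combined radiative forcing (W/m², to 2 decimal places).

CO₂: 5.35 × ln(836/396) = 5.35 × ln(2.11111) = 5.35 × 0.74721 = 3.9976 W/m².
N₂O: 0.120 × (√383 − √269) = 0.120 × (19.5704 − 16.4012) = 0.120 × 3.1692 = 0.3803 W/m².
SF₆: Δ = 18 − 0 = 18 ppt = 0.018 ppb; ΔF = 0.57 × 0.018 = 0.0103 W/m².
Total ΔF = 3.9976 + 0.3803 + 0.0103 = 4.3882 W/m².

ΔF = 4.39 W/m²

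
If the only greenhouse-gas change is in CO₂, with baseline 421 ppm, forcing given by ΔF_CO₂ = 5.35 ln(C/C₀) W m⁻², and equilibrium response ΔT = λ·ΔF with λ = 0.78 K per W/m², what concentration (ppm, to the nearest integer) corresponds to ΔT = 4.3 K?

Required forcing: ΔF = ΔT/λ = 4.3/0.78 = 5.5128 W/m².
Then ln(C/421) = ΔF/5.35 = 5.5128/5.35 = 1.03043.
So C = 421 × e^1.03043 = 421 × 2.80227 = 1179.76 ppm.

C ≈ 1180 ppm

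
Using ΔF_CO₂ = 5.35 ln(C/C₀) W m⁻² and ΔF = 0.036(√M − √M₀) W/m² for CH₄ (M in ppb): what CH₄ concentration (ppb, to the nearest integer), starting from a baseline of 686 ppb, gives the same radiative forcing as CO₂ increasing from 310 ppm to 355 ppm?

CO₂ forcing: 5.35 × ln(355/310) = 5.35 × 0.135545 = 0.72517 W/m².
Set 0.036(√M − √686) = 0.72517: √M = 0.72517/0.036 + √686 = 20.1436 + 26.1916 = 46.3352.
M = (46.3352)² = 2146.95 ppb.

M ≈ 2147 ppb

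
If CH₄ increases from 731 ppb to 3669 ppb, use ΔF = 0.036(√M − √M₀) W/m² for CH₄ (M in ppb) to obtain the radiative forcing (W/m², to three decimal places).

ΔF = 1.207 W/m²

CH₄: 0.036 × (√3669 − √731) = 0.036 × (60.5723 − 27.0370) = 0.036 × 33.5353 = 1.2073 W/m².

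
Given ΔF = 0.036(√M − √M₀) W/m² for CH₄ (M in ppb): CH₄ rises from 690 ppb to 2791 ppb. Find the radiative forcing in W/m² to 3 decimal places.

ΔF = 0.956 W/m²

CH₄: 0.036 × (√2791 − √690) = 0.036 × (52.8299 − 26.2679) = 0.036 × 26.5620 = 0.9562 W/m².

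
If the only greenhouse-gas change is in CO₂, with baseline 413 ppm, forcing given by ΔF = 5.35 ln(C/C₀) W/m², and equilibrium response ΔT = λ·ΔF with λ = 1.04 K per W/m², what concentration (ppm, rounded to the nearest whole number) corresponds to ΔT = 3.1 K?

Required forcing: ΔF = ΔT/λ = 3.1/1.04 = 2.9808 W/m².
Then ln(C/413) = ΔF/5.35 = 2.9808/5.35 = 0.55716.
So C = 413 × e^0.55716 = 413 × 1.74571 = 720.98 ppm.

C ≈ 721 ppm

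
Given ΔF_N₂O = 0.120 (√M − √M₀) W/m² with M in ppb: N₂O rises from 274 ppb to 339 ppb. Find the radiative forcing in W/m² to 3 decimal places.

ΔF = 0.223 W/m²

N₂O: 0.120 × (√339 − √274) = 0.120 × (18.4120 − 16.5529) = 0.120 × 1.8591 = 0.2231 W/m².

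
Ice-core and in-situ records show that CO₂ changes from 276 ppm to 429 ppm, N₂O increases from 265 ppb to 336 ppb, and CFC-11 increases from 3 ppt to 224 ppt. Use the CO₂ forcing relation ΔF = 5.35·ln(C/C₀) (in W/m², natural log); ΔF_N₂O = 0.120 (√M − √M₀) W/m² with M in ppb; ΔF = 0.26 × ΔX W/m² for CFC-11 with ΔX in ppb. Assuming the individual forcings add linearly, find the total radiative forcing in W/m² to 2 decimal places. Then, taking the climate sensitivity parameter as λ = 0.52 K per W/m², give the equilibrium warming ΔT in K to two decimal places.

ΔF = 2.66 W/m²; ΔT = 1.38 K

CO₂: 5.35 × ln(429/276) = 5.35 × ln(1.55435) = 5.35 × 0.44106 = 2.3597 W/m².
N₂O: 0.120 × (√336 − √265) = 0.120 × (18.3303 − 16.2788) = 0.120 × 2.0515 = 0.2462 W/m².
CFC-11: Δ = 224 − 3 = 221 ppt = 0.221 ppb; ΔF = 0.26 × 0.221 = 0.0575 W/m².
Total ΔF = 2.3597 + 0.2462 + 0.0575 = 2.6634 W/m².
ΔT = λ ΔF = 0.52 × 2.66 = 1.3832 K.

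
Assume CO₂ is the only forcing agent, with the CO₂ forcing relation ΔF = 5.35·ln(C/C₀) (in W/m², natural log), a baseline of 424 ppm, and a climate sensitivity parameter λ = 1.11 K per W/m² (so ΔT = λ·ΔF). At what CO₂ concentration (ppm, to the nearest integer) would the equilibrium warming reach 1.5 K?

Required forcing: ΔF = ΔT/λ = 1.5/1.11 = 1.3514 W/m².
Then ln(C/424) = ΔF/5.35 = 1.3514/5.35 = 0.25260.
So C = 424 × e^0.25260 = 424 × 1.28737 = 545.84 ppm.

C ≈ 546 ppm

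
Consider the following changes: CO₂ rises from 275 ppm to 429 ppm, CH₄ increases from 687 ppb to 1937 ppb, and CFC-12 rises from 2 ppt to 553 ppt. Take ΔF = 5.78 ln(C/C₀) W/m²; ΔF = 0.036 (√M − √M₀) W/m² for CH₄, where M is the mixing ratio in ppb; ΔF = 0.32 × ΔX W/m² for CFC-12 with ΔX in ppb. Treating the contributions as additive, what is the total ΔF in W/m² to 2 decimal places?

CO₂: 5.78 × ln(429/275) = 5.78 × ln(1.56000) = 5.78 × 0.44469 = 2.5703 W/m².
CH₄: 0.036 × (√1937 − √687) = 0.036 × (44.0114 − 26.2107) = 0.036 × 17.8007 = 0.6408 W/m².
CFC-12: Δ = 553 − 2 = 551 ppt = 0.551 ppb; ΔF = 0.32 × 0.551 = 0.1763 W/m².
Total ΔF = 2.5703 + 0.6408 + 0.1763 = 3.3874 W/m².

ΔF = 3.39 W/m²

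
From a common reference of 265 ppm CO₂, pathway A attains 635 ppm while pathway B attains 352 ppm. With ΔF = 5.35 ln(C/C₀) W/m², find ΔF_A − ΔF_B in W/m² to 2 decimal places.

ΔF_A = 5.35 ln(635/265) = 5.35 × 0.87390 = 4.6754 W/m².
ΔF_B = 5.35 ln(352/265) = 5.35 × 0.28390 = 1.5189 W/m².
Difference: 4.6754 − 1.5189 = 3.1565 W/m².

ΔF_A − ΔF_B = 3.16 W/m²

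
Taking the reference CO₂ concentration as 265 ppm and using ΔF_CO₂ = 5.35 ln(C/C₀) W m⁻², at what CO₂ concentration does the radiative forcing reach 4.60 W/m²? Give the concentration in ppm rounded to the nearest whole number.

C ≈ 626 ppm

Set 5.35 ln(C/265) = 4.60, so ln(C/265) = 4.60/5.35 = 0.85981.
Then C/265 = e^0.85981 = 2.36271, giving C = 265 × 2.36271 = 626.12 ppm.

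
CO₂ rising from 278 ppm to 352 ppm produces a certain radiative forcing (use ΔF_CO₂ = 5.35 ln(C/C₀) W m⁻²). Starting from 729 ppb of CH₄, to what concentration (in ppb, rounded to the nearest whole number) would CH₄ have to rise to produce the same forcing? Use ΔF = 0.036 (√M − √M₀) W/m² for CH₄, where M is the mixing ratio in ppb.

CO₂ forcing: 5.35 × ln(352/278) = 5.35 × 0.236010 = 1.26265 W/m².
Set 0.036(√M − √729) = 1.26265: √M = 1.26265/0.036 + √729 = 35.0736 + 27.0000 = 62.0736.
M = (62.0736)² = 3853.13 ppb.

M ≈ 3853 ppb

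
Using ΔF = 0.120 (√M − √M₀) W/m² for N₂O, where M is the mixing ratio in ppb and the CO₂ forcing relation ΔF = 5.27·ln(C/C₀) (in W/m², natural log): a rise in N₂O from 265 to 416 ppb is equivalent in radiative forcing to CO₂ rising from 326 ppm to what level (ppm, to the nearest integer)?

C ≈ 358 ppm

N₂O forcing: 0.120 × (√416 − √265) = 0.120 × (20.3961 − 16.2788) = 0.120 × 4.1173 = 0.49408 W/m².
Set 5.27 ln(C/326) = 0.49408: ln(C/326) = 0.49408/5.27 = 0.09375, so C = 326 × e^0.09375 = 326 × 1.09829 = 358.04 ppm.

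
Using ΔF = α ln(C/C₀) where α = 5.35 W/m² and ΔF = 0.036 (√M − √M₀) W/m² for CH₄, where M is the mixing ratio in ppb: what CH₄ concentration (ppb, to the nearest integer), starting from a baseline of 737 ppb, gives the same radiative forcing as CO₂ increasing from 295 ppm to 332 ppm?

CO₂ forcing: 5.35 × ln(332/295) = 5.35 × 0.118160 = 0.63216 W/m².
Set 0.036(√M − √737) = 0.63216: √M = 0.63216/0.036 + √737 = 17.5600 + 27.1477 = 44.7077.
M = (44.7077)² = 1998.78 ppb.

M ≈ 1999 ppb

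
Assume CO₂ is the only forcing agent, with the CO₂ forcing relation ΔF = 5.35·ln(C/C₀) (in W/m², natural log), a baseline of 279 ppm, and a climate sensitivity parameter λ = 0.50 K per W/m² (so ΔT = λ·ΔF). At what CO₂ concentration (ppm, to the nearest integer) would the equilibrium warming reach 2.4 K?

Required forcing: ΔF = ΔT/λ = 2.4/0.50 = 4.8000 W/m².
Then ln(C/279) = ΔF/5.35 = 4.8000/5.35 = 0.89720.
So C = 279 × e^0.89720 = 279 × 2.45273 = 684.31 ppm.

C ≈ 684 ppm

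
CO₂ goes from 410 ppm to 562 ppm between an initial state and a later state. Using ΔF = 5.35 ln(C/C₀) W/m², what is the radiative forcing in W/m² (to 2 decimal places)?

CO₂ absorption bands are partially saturated, so forcing scales with the logarithm of the concentration ratio.
CO₂: 5.35 × ln(562/410) = 5.35 × ln(1.37073) = 5.35 × 0.31534 = 1.6871 W/m².

ΔF = 1.69 W/m²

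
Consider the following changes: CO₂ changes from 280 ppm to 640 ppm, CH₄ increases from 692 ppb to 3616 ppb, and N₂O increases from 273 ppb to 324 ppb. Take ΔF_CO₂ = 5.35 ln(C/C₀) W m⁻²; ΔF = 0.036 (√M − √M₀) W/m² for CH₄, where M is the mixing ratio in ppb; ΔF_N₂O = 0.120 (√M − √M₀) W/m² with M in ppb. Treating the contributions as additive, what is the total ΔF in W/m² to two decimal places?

CO₂: 5.35 × ln(640/280) = 5.35 × ln(2.28571) = 5.35 × 0.82668 = 4.4227 W/m².
CH₄: 0.036 × (√3616 − √692) = 0.036 × (60.1332 − 26.3059) = 0.036 × 33.8273 = 1.2178 W/m².
N₂O: 0.120 × (√324 − √273) = 0.120 × (18.0000 − 16.5227) = 0.120 × 1.4773 = 0.1773 W/m².
Total ΔF = 4.4227 + 1.2178 + 0.1773 = 5.8178 W/m².

ΔF = 5.82 W/m²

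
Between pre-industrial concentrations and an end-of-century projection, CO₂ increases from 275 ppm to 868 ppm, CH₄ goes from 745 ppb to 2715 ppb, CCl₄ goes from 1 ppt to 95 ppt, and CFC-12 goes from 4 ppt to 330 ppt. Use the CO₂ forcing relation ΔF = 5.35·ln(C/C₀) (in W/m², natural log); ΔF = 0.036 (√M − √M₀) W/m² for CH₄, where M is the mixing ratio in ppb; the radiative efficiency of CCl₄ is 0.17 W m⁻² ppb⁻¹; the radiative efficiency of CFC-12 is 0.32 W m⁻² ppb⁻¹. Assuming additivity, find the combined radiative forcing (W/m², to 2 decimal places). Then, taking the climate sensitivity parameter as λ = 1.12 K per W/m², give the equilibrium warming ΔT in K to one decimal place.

CO₂: 5.35 × ln(868/275) = 5.35 × ln(3.15636) = 5.35 × 1.14942 = 6.1494 W/m².
CH₄: 0.036 × (√2715 − √745) = 0.036 × (52.1057 − 27.2947) = 0.036 × 24.8110 = 0.8932 W/m².
CCl₄: Δ = 95 − 1 = 94 ppt = 0.094 ppb; ΔF = 0.17 × 0.094 = 0.0160 W/m².
CFC-12: Δ = 330 − 4 = 326 ppt = 0.326 ppb; ΔF = 0.32 × 0.326 = 0.1043 W/m².
Total ΔF = 6.1494 + 0.8932 + 0.0160 + 0.1043 = 7.1629 W/m².
ΔT = λ ΔF = 1.12 × 7.16 = 8.0192 K.

ΔF = 7.16 W/m²; ΔT = 8.0 K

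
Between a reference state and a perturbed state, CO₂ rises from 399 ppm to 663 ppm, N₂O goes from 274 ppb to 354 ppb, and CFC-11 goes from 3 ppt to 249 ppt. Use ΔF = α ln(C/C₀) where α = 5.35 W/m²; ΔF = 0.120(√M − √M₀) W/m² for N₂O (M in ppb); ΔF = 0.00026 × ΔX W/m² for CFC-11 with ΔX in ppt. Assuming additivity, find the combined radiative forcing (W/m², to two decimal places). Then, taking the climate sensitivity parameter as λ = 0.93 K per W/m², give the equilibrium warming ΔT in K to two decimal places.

CO₂: 5.35 × ln(663/399) = 5.35 × ln(1.66165) = 5.35 × 0.50781 = 2.7168 W/m².
N₂O: 0.120 × (√354 − √274) = 0.120 × (18.8149 − 16.5529) = 0.120 × 2.2620 = 0.2714 W/m².
CFC-11: ΔF = 0.00026 × (249 − 3) = 0.00026 × 246 = 0.0640 W/m².
Total ΔF = 2.7168 + 0.2714 + 0.0640 = 3.0522 W/m².
ΔT = λ ΔF = 0.93 × 3.05 = 2.8365 K.

ΔF = 3.05 W/m²; ΔT = 2.84 K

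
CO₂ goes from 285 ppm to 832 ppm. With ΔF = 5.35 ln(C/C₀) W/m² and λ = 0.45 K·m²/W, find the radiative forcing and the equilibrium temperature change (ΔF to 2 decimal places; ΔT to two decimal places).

ΔF = 5.73 W/m²; ΔT = 2.58 K

CO₂: 5.35 × ln(832/285) = 5.35 × ln(2.91930) = 5.35 × 1.07134 = 5.7317 W/m².
ΔT = λ ΔF = 0.45 × 5.73 = 2.5785 K.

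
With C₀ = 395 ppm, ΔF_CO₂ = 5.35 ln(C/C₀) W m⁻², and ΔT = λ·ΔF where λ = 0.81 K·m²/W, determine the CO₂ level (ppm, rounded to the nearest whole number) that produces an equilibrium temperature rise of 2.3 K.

C ≈ 672 ppm

Required forcing: ΔF = ΔT/λ = 2.3/0.81 = 2.8395 W/m².
Then ln(C/395) = ΔF/5.35 = 2.8395/5.35 = 0.53075.
So C = 395 × e^0.53075 = 395 × 1.70021 = 671.58 ppm.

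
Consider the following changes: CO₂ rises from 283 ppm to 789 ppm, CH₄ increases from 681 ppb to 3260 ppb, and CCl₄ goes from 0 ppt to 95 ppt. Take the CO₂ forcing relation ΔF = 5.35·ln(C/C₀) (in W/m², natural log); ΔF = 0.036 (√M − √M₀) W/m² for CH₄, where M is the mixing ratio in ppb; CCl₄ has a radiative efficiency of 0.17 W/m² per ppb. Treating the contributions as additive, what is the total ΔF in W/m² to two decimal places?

CO₂: 5.35 × ln(789/283) = 5.35 × ln(2.78799) = 5.35 × 1.02532 = 5.4855 W/m².
CH₄: 0.036 × (√3260 − √681) = 0.036 × (57.0964 − 26.0960) = 0.036 × 31.0004 = 1.1160 W/m².
CCl₄: Δ = 95 − 0 = 95 ppt = 0.095 ppb; ΔF = 0.17 × 0.095 = 0.0162 W/m².
Total ΔF = 5.4855 + 1.1160 + 0.0162 = 6.6177 W/m².

ΔF = 6.62 W/m²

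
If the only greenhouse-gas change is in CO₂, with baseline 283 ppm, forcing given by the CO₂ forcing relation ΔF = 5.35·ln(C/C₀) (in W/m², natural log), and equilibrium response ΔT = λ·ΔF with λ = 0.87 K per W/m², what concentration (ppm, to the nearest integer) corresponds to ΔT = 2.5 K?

Required forcing: ΔF = ΔT/λ = 2.5/0.87 = 2.8736 W/m².
Then ln(C/283) = ΔF/5.35 = 2.8736/5.35 = 0.53712.
So C = 283 × e^0.53712 = 283 × 1.71107 = 484.23 ppm.

C ≈ 484 ppm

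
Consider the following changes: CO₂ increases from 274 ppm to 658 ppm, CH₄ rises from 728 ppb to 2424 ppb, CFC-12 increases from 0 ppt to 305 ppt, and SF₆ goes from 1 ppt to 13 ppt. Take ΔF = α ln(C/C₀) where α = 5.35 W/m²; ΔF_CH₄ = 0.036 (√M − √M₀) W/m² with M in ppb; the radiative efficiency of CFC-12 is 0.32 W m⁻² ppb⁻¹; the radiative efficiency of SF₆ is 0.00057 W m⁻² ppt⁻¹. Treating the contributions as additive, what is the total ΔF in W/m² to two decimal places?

ΔF = 5.59 W/m²

CO₂: 5.35 × ln(658/274) = 5.35 × ln(2.40146) = 5.35 × 0.87608 = 4.6870 W/m².
CH₄: 0.036 × (√2424 − √728) = 0.036 × (49.2341 − 26.9815) = 0.036 × 22.2526 = 0.8011 W/m².
CFC-12: Δ = 305 − 0 = 305 ppt = 0.305 ppb; ΔF = 0.32 × 0.305 = 0.0976 W/m².
SF₆: ΔF = 0.00057 × (13 − 1) = 0.00057 × 12 = 0.0068 W/m².
Total ΔF = 4.6870 + 0.8011 + 0.0976 + 0.0068 = 5.5925 W/m².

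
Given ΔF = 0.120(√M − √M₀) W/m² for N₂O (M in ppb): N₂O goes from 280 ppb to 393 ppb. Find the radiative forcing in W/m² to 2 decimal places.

ΔF = 0.37 W/m²

N₂O: 0.120 × (√393 − √280) = 0.120 × (19.8242 − 16.7332) = 0.120 × 3.0910 = 0.3709 W/m².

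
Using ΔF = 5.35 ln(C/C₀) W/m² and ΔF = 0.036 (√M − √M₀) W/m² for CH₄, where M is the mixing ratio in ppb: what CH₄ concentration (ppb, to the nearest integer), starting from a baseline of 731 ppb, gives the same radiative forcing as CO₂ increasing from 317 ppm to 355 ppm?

M ≈ 1924 ppb

CO₂ forcing: 5.35 × ln(355/317) = 5.35 × 0.113216 = 0.60571 W/m².
Set 0.036(√M − √731) = 0.60571: √M = 0.60571/0.036 + √731 = 16.8253 + 27.0370 = 43.8623.
M = (43.8623)² = 1923.90 ppb.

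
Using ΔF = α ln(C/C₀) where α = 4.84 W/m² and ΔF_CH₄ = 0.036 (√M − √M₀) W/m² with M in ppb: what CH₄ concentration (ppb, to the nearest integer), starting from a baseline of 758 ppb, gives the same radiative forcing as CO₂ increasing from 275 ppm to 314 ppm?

M ≈ 2058 ppb

CO₂ forcing: 4.84 × ln(314/275) = 4.84 × 0.132622 = 0.64189 W/m².
Set 0.036(√M − √758) = 0.64189: √M = 0.64189/0.036 + √758 = 17.8303 + 27.5318 = 45.3621.
M = (45.3621)² = 2057.72 ppb.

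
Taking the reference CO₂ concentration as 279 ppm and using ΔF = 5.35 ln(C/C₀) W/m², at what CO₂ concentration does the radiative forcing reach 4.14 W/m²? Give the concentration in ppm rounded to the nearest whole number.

C ≈ 605 ppm

Set 5.35 ln(C/279) = 4.14, so ln(C/279) = 4.14/5.35 = 0.77383.
Then C/279 = e^0.77383 = 2.16805, giving C = 279 × 2.16805 = 604.89 ppm.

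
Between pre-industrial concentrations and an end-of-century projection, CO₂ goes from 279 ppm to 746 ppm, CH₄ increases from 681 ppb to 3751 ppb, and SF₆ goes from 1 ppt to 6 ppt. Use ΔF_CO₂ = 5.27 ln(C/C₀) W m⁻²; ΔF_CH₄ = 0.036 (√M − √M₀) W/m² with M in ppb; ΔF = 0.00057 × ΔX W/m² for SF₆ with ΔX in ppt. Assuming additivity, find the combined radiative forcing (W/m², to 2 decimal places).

CO₂: 5.27 × ln(746/279) = 5.27 × ln(2.67384) = 5.27 × 0.98352 = 5.1832 W/m².
CH₄: 0.036 × (√3751 − √681) = 0.036 × (61.2454 − 26.0960) = 0.036 × 35.1494 = 1.2654 W/m².
SF₆: ΔF = 0.00057 × (6 − 1) = 0.00057 × 5 = 0.0029 W/m².
Total ΔF = 5.1832 + 1.2654 + 0.0029 = 6.4515 W/m².

ΔF = 6.45 W/m²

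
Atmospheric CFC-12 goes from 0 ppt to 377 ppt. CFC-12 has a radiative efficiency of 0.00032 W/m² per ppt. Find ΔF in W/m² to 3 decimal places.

CFC-12: ΔF = 0.00032 × (377 − 0) = 0.00032 × 377 = 0.1206 W/m².

ΔF = 0.121 W/m²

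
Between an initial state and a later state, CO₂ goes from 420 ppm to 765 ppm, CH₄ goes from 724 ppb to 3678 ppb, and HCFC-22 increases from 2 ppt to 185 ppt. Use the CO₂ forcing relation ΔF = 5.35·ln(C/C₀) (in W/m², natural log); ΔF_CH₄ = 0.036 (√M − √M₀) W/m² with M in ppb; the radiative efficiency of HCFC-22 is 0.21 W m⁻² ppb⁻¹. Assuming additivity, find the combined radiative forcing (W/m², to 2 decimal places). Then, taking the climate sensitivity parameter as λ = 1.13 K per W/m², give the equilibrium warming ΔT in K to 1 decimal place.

ΔF = 4.46 W/m²; ΔT = 5.0 K

CO₂: 5.35 × ln(765/420) = 5.35 × ln(1.82143) = 5.35 × 0.59962 = 3.2080 W/m².
CH₄: 0.036 × (√3678 − √724) = 0.036 × (60.6465 − 26.9072) = 0.036 × 33.7393 = 1.2146 W/m².
HCFC-22: Δ = 185 − 2 = 183 ppt = 0.183 ppb; ΔF = 0.21 × 0.183 = 0.0384 W/m².
Total ΔF = 3.2080 + 1.2146 + 0.0384 = 4.4610 W/m².
ΔT = λ ΔF = 1.13 × 4.46 = 5.0398 K.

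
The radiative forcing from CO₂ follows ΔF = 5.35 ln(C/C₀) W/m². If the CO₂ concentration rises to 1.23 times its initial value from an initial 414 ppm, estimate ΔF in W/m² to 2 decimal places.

ΔF = 1.11 W/m²

ΔF = 5.35 × ln(1.23) = 5.35 × 0.20701 = 1.1075 W/m².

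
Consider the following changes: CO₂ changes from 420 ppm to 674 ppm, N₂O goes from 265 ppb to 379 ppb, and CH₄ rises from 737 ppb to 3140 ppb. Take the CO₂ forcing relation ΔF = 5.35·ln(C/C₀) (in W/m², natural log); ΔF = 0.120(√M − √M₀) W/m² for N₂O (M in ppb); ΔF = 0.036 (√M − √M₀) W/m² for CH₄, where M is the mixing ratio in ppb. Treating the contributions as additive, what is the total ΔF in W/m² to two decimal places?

CO₂: 5.35 × ln(674/420) = 5.35 × ln(1.60476) = 5.35 × 0.47297 = 2.5304 W/m².
N₂O: 0.120 × (√379 − √265) = 0.120 × (19.4679 − 16.2788) = 0.120 × 3.1891 = 0.3827 W/m².
CH₄: 0.036 × (√3140 − √737) = 0.036 × (56.0357 − 27.1477) = 0.036 × 28.8880 = 1.0400 W/m².
Total ΔF = 2.5304 + 0.3827 + 1.0400 = 3.9531 W/m².

ΔF = 3.95 W/m²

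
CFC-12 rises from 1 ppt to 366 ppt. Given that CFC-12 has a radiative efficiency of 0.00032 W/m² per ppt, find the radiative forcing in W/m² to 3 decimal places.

CFC-12: ΔF = 0.00032 × (366 − 1) = 0.00032 × 365 = 0.1168 W/m².

ΔF = 0.117 W/m²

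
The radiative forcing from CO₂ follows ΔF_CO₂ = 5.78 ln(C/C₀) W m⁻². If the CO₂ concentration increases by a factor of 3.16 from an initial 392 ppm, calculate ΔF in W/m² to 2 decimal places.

ΔF = 6.65 W/m²

Because the forcing depends only on the ratio C/C₀, the initial concentration does not enter.
ΔF = 5.78 × ln(3.16) = 5.78 × 1.15057 = 6.6503 W/m².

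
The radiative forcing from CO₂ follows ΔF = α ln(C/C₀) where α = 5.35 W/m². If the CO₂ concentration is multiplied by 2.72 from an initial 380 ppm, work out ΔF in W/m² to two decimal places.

Because the forcing depends only on the ratio C/C₀, the initial concentration does not enter.
ΔF = 5.35 × ln(2.72) = 5.35 × 1.00063 = 5.3534 W/m².

ΔF = 5.35 W/m²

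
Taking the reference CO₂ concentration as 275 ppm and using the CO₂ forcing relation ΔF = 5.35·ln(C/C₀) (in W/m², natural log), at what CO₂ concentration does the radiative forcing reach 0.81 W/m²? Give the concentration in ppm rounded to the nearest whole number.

C ≈ 320 ppm

Set 5.35 ln(C/275) = 0.81, so ln(C/275) = 0.81/5.35 = 0.15140.
Then C/275 = e^0.15140 = 1.16346, giving C = 275 × 1.16346 = 319.95 ppm.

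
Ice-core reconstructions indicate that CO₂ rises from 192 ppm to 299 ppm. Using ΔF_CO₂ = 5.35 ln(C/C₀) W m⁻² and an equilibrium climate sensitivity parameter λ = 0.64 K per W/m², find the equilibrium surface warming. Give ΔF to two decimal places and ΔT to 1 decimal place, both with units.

CO₂: 5.35 × ln(299/192) = 5.35 × ln(1.55729) = 5.35 × 0.44295 = 2.3698 W/m².
ΔT = λ ΔF = 0.64 × 2.37 = 1.5168 K.

ΔF = 2.37 W/m²; ΔT = 1.5 K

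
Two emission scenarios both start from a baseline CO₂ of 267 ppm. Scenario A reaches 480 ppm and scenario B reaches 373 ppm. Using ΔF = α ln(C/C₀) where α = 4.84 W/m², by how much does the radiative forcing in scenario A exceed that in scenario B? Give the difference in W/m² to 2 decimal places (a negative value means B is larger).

ΔF_A = 4.84 ln(480/267) = 4.84 × 0.58654 = 2.8389 W/m².
ΔF_B = 4.84 ln(373/267) = 4.84 × 0.33433 = 1.6182 W/m².
Difference: 2.8389 − 1.6182 = 1.2207 W/m².

ΔF_A − ΔF_B = 1.22 W/m²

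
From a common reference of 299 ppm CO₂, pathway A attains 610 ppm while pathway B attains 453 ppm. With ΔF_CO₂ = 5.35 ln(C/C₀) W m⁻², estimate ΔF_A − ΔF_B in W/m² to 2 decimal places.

ΔF_A − ΔF_B = 1.59 W/m²

ΔF_A = 5.35 ln(610/299) = 5.35 × 0.71302 = 3.8147 W/m².
ΔF_B = 5.35 ln(453/299) = 5.35 × 0.41545 = 2.2227 W/m².
Difference: 3.8147 − 2.2227 = 1.5920 W/m².
(Equivalently, ΔF_A − ΔF_B = 5.35 ln(610/453) = 5.35 × 0.29757 = 1.5920 W/m².)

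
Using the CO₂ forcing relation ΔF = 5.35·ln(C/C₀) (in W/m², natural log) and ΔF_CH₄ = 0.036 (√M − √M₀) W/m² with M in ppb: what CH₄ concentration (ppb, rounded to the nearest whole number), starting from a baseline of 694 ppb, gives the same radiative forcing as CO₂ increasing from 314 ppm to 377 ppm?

CO₂ forcing: 5.35 × ln(377/314) = 5.35 × 0.182852 = 0.97826 W/m².
Set 0.036(√M − √694) = 0.97826: √M = 0.97826/0.036 + √694 = 27.1739 + 26.3439 = 53.5178.
M = (53.5178)² = 2864.15 ppb.

M ≈ 2864 ppb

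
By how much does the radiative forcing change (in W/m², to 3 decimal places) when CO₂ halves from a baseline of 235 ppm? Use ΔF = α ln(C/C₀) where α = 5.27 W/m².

ΔF = -3.653 W/m²

ΔF = 5.27 × ln(0.5) = 5.27 × -0.69315 = -3.6529 W/m².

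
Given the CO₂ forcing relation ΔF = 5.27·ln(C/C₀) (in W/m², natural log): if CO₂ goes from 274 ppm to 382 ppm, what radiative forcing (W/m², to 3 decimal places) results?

ΔF = 1.751 W/m²

CO₂: 5.27 × ln(382/274) = 5.27 × ln(1.39416) = 5.27 × 0.33229 = 1.7512 W/m².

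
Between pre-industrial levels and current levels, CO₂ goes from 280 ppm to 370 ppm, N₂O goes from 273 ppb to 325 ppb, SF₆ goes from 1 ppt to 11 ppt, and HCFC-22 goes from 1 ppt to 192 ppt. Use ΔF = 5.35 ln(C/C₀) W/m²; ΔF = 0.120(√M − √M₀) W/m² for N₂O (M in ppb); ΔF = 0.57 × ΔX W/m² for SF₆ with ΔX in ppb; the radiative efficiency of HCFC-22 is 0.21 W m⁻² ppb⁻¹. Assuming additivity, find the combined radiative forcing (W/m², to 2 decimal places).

CO₂: 5.35 × ln(370/280) = 5.35 × ln(1.32143) = 5.35 × 0.27871 = 1.4911 W/m².
N₂O: 0.120 × (√325 − √273) = 0.120 × (18.0278 − 16.5227) = 0.120 × 1.5051 = 0.1806 W/m².
SF₆: Δ = 11 − 1 = 10 ppt = 0.010 ppb; ΔF = 0.57 × 0.010 = 0.0057 W/m².
HCFC-22: Δ = 192 − 1 = 191 ppt = 0.191 ppb; ΔF = 0.21 × 0.191 = 0.0401 W/m².
Total ΔF = 1.4911 + 0.1806 + 0.0057 + 0.0401 = 1.7175 W/m².

ΔF = 1.72 W/m²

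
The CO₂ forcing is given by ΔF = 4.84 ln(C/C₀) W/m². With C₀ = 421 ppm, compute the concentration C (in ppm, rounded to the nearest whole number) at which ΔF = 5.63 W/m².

C ≈ 1347 ppm

Set 4.84 ln(C/421) = 5.63, so ln(C/421) = 5.63/4.84 = 1.16322.
Then C/421 = e^1.16322 = 3.20022, giving C = 421 × 3.20022 = 1347.29 ppm.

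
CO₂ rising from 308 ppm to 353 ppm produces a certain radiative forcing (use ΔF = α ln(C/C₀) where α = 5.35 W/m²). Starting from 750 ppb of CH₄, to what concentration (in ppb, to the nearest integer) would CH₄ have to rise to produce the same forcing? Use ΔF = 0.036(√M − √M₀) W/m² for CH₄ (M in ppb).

CO₂ forcing: 5.35 × ln(353/308) = 5.35 × 0.136368 = 0.72957 W/m².
Set 0.036(√M − √750) = 0.72957: √M = 0.72957/0.036 + √750 = 20.2658 + 27.3861 = 47.6519.
M = (47.6519)² = 2270.70 ppb.

M ≈ 2271 ppb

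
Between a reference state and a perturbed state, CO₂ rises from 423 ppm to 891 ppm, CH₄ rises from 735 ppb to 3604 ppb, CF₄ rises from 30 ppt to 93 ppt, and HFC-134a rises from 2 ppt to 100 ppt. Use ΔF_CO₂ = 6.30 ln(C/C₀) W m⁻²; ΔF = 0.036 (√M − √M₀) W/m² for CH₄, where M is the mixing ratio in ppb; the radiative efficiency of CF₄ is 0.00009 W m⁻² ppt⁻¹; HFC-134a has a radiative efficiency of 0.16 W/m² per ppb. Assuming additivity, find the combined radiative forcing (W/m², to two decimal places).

ΔF = 5.90 W/m²

CO₂: 6.30 × ln(891/423) = 6.30 × ln(2.10638) = 6.30 × 0.74497 = 4.6933 W/m².
CH₄: 0.036 × (√3604 − √735) = 0.036 × (60.0333 − 27.1109) = 0.036 × 32.9224 = 1.1852 W/m².
CF₄: ΔF = 0.00009 × (93 − 30) = 0.00009 × 63 = 0.0057 W/m².
HFC-134a: Δ = 100 − 2 = 98 ppt = 0.098 ppb; ΔF = 0.16 × 0.098 = 0.0157 W/m².
Total ΔF = 4.6933 + 1.1852 + 0.0057 + 0.0157 = 5.8999 W/m².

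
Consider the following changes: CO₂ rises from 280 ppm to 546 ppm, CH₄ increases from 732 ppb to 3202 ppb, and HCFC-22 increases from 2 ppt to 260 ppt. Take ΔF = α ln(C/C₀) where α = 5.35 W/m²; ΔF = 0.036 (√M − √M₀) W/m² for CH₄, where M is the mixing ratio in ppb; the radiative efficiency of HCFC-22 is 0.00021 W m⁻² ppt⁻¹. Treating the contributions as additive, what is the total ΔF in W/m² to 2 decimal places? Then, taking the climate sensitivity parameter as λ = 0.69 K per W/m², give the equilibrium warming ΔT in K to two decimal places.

ΔF = 4.69 W/m²; ΔT = 3.24 K

CO₂: 5.35 × ln(546/280) = 5.35 × ln(1.95000) = 5.35 × 0.66783 = 3.5729 W/m².
CH₄: 0.036 × (√3202 − √732) = 0.036 × (56.5862 − 27.0555) = 0.036 × 29.5307 = 1.0631 W/m².
HCFC-22: ΔF = 0.00021 × (260 − 2) = 0.00021 × 258 = 0.0542 W/m².
Total ΔF = 3.5729 + 1.0631 + 0.0542 = 4.6902 W/m².
ΔT = λ ΔF = 0.69 × 4.69 = 3.2361 K.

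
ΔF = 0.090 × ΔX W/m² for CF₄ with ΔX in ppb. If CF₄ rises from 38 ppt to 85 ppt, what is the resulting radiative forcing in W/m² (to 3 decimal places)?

ΔF = 0.004 W/m²

CF₄: Δ = 85 − 38 = 47 ppt = 0.047 ppb; ΔF = 0.090 × 0.047 = 0.0042 W/m².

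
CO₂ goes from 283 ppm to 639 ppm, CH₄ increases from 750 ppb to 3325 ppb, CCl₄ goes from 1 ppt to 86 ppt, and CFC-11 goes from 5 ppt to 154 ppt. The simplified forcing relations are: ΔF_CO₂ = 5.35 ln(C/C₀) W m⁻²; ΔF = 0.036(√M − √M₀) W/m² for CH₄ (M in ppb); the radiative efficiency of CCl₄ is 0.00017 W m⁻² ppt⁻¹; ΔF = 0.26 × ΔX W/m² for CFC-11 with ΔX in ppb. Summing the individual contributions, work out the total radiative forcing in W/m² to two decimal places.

ΔF = 5.50 W/m²

CO₂: 5.35 × ln(639/283) = 5.35 × ln(2.25795) = 5.35 × 0.81446 = 4.3574 W/m².
CH₄: 0.036 × (√3325 − √750) = 0.036 × (57.6628 − 27.3861) = 0.036 × 30.2767 = 1.0900 W/m².
CCl₄: ΔF = 0.00017 × (86 − 1) = 0.00017 × 85 = 0.0145 W/m².
CFC-11: Δ = 154 − 5 = 149 ppt = 0.149 ppb; ΔF = 0.26 × 0.149 = 0.0387 W/m².
Total ΔF = 4.3574 + 1.0900 + 0.0145 + 0.0387 = 5.5006 W/m².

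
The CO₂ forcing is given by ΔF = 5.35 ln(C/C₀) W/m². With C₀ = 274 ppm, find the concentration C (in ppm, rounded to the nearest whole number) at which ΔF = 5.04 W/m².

C ≈ 703 ppm

Set 5.35 ln(C/274) = 5.04, so ln(C/274) = 5.04/5.35 = 0.94206.
Then C/274 = e^0.94206 = 2.56526, giving C = 274 × 2.56526 = 702.88 ppm.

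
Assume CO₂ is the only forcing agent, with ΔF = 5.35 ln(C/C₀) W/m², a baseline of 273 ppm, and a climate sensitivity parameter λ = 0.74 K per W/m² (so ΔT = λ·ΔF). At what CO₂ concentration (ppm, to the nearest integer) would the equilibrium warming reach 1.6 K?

Required forcing: ΔF = ΔT/λ = 1.6/0.74 = 2.1622 W/m².
Then ln(C/273) = ΔF/5.35 = 2.1622/5.35 = 0.40415.
So C = 273 × e^0.40415 = 273 × 1.49803 = 408.96 ppm.

C ≈ 409 ppm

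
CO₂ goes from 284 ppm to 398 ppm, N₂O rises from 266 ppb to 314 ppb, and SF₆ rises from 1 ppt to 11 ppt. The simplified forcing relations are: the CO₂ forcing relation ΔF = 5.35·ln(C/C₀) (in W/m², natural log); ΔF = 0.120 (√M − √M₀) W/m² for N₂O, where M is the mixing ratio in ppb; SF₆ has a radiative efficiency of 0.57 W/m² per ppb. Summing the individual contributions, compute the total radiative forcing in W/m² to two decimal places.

CO₂: 5.35 × ln(398/284) = 5.35 × ln(1.40141) = 5.35 × 0.33748 = 1.8055 W/m².
N₂O: 0.120 × (√314 − √266) = 0.120 × (17.7200 − 16.3095) = 0.120 × 1.4105 = 0.1693 W/m².
SF₆: Δ = 11 − 1 = 10 ppt = 0.010 ppb; ΔF = 0.57 × 0.010 = 0.0057 W/m².
Total ΔF = 1.8055 + 0.1693 + 0.0057 = 1.9805 W/m².

ΔF = 1.98 W/m²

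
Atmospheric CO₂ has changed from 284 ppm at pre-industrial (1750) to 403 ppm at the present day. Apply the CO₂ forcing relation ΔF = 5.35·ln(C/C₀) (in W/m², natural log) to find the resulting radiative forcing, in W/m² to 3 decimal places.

ΔF = 1.872 W/m²

CO₂: 5.35 × ln(403/284) = 5.35 × ln(1.41901) = 5.35 × 0.34996 = 1.8723 W/m².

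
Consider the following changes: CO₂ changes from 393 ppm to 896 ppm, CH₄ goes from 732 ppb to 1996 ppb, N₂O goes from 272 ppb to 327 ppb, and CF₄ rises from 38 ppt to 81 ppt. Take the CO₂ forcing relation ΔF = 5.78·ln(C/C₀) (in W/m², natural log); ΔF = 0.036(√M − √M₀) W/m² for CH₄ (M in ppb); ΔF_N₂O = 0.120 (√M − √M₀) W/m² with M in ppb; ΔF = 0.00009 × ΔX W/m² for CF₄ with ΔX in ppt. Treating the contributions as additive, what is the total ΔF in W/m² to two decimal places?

CO₂: 5.78 × ln(896/393) = 5.78 × ln(2.27990) = 5.78 × 0.82413 = 4.7635 W/m².
CH₄: 0.036 × (√1996 − √732) = 0.036 × (44.6766 − 27.0555) = 0.036 × 17.6211 = 0.6344 W/m².
N₂O: 0.120 × (√327 − √272) = 0.120 × (18.0831 − 16.4924) = 0.120 × 1.5907 = 0.1909 W/m².
CF₄: ΔF = 0.00009 × (81 − 38) = 0.00009 × 43 = 0.0039 W/m².
Total ΔF = 4.7635 + 0.6344 + 0.1909 + 0.0039 = 5.5927 W/m².

ΔF = 5.59 W/m²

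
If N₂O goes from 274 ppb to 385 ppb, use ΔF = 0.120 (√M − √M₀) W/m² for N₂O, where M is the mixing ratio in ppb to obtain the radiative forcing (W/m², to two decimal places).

ΔF = 0.37 W/m²

N₂O: 0.120 × (√385 − √274) = 0.120 × (19.6214 − 16.5529) = 0.120 × 3.0685 = 0.3682 W/m².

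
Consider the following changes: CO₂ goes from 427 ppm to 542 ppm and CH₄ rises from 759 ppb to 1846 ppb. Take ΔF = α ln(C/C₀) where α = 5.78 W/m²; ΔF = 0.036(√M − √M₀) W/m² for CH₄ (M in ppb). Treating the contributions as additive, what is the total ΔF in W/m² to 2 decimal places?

CO₂: 5.78 × ln(542/427) = 5.78 × ln(1.26932) = 5.78 × 0.23848 = 1.3784 W/m².
CH₄: 0.036 × (√1846 − √759) = 0.036 × (42.9651 − 27.5500) = 0.036 × 15.4151 = 0.5549 W/m².
Total ΔF = 1.3784 + 0.5549 = 1.9333 W/m².

ΔF = 1.93 W/m²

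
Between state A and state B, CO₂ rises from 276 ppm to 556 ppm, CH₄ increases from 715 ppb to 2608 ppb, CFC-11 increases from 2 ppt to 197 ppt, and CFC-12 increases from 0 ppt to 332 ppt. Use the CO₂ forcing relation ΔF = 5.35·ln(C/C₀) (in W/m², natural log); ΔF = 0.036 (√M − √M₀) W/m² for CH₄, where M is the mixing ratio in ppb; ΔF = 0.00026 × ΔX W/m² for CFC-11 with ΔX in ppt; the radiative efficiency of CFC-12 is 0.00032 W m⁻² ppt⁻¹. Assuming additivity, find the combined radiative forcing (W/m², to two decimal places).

ΔF = 4.78 W/m²

CO₂: 5.35 × ln(556/276) = 5.35 × ln(2.01449) = 5.35 × 0.70037 = 3.7470 W/m².
CH₄: 0.036 × (√2608 − √715) = 0.036 × (51.0686 − 26.7395) = 0.036 × 24.3291 = 0.8758 W/m².
CFC-11: ΔF = 0.00026 × (197 − 2) = 0.00026 × 195 = 0.0507 W/m².
CFC-12: ΔF = 0.00032 × (332 − 0) = 0.00032 × 332 = 0.1062 W/m².
Total ΔF = 3.7470 + 0.8758 + 0.0507 + 0.1062 = 4.7797 W/m².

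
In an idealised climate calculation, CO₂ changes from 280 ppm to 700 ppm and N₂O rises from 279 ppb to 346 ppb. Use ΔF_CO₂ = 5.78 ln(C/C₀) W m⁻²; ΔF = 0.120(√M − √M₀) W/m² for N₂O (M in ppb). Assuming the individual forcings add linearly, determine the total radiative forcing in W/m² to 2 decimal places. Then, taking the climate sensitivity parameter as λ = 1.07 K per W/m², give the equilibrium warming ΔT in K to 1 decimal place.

CO₂: 5.78 × ln(700/280) = 5.78 × ln(2.50000) = 5.78 × 0.91629 = 5.2962 W/m².
N₂O: 0.120 × (√346 − √279) = 0.120 × (18.6011 − 16.7033) = 0.120 × 1.8978 = 0.2277 W/m².
Total ΔF = 5.2962 + 0.2277 = 5.5239 W/m².
ΔT = λ ΔF = 1.07 × 5.52 = 5.9064 K.

ΔF = 5.52 W/m²; ΔT = 5.9 K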